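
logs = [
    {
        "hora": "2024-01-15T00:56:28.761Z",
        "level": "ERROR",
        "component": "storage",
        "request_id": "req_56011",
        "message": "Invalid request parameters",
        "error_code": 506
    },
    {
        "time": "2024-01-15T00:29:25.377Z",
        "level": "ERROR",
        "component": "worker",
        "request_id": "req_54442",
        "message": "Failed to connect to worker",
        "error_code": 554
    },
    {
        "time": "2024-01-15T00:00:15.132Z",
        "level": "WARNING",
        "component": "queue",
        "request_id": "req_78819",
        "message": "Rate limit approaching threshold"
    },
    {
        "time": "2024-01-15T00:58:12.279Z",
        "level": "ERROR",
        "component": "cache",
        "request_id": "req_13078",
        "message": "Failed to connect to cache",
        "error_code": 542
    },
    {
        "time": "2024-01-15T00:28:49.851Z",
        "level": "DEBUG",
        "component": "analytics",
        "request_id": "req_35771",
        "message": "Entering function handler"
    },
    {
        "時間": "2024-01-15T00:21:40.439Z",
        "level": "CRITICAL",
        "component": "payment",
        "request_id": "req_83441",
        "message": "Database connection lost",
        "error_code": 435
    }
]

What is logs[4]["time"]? "2024-01-15T00:28:49.851Z"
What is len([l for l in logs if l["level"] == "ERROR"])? 3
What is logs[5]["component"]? "payment"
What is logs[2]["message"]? "Rate limit approaching threshold"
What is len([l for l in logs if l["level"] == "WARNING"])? 1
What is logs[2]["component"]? "queue"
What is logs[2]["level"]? "WARNING"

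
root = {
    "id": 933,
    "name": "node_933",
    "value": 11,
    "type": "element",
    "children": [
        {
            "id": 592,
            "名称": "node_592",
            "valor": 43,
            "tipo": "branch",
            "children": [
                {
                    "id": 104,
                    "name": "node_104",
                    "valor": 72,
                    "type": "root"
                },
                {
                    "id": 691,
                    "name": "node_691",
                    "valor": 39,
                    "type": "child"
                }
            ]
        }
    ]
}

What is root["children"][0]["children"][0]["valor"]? 72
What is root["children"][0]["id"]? 592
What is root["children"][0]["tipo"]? "branch"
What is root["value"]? 11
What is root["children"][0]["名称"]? "node_592"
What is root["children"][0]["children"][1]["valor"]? 39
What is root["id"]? 933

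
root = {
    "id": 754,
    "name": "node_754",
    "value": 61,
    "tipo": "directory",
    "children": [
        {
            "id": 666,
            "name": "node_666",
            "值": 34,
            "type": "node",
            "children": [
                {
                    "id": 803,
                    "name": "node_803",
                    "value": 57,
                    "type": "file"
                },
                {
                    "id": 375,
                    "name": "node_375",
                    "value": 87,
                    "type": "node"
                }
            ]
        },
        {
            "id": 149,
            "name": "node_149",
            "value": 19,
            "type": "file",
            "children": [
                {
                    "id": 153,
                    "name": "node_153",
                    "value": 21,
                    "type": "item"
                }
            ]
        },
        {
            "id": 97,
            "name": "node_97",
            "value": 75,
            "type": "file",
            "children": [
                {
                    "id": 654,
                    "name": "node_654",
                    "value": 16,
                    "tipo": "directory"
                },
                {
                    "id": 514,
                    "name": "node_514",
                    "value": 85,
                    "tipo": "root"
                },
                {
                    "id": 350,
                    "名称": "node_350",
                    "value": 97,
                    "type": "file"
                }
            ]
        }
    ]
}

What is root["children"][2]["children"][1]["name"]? "node_514"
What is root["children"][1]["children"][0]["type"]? "item"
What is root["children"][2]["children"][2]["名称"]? "node_350"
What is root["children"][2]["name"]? "node_97"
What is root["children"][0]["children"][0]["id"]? 803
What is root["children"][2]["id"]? 97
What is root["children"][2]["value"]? 75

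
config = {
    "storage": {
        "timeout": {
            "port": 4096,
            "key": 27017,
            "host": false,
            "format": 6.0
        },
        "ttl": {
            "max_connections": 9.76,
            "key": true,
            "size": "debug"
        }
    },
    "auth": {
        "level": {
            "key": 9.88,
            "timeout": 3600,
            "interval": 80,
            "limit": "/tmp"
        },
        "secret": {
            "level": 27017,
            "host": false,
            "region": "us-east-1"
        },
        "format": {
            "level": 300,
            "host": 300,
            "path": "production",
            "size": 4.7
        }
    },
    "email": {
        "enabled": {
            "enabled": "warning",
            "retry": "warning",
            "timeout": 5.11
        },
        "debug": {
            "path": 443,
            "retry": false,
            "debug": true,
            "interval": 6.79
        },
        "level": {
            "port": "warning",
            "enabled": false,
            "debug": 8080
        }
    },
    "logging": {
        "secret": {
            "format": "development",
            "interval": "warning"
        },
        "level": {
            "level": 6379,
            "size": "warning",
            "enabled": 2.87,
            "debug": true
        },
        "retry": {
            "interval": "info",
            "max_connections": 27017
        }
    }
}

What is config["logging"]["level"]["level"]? 6379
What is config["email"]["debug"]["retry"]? False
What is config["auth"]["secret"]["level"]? 27017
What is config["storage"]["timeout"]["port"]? 4096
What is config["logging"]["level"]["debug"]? True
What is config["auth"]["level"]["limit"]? "/tmp"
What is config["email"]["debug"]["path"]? 443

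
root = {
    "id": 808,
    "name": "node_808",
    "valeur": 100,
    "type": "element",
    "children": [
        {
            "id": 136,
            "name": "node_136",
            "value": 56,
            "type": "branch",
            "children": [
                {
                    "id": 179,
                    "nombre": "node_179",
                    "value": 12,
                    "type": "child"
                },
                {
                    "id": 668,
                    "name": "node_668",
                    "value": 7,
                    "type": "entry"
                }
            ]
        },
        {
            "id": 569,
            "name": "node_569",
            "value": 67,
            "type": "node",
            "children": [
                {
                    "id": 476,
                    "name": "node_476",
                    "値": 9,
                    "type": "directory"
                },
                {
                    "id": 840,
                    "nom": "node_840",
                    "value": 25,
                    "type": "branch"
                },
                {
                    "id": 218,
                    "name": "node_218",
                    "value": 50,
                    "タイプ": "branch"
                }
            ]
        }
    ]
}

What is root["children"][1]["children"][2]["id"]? 218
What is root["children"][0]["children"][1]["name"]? "node_668"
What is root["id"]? 808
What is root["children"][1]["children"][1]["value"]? 25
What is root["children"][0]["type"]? "branch"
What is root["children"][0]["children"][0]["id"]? 179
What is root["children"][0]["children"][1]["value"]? 7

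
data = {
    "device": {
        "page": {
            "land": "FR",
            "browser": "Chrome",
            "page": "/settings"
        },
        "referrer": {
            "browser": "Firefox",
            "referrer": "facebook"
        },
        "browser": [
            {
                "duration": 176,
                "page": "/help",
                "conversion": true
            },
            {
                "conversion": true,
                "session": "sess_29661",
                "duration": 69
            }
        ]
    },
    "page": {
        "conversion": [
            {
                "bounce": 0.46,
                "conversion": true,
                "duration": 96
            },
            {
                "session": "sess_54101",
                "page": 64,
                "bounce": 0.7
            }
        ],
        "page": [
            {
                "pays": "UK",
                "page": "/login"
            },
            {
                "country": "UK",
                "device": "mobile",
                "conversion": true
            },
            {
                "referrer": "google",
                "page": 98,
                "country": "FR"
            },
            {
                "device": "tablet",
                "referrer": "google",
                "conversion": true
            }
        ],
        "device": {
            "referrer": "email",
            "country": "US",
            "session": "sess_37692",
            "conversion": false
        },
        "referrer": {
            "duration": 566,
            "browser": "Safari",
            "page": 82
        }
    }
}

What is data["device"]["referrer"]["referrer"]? "facebook"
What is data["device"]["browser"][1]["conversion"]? True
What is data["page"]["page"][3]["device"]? "tablet"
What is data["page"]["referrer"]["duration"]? 566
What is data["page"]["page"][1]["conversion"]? True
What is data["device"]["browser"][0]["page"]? "/help"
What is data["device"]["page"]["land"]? "FR"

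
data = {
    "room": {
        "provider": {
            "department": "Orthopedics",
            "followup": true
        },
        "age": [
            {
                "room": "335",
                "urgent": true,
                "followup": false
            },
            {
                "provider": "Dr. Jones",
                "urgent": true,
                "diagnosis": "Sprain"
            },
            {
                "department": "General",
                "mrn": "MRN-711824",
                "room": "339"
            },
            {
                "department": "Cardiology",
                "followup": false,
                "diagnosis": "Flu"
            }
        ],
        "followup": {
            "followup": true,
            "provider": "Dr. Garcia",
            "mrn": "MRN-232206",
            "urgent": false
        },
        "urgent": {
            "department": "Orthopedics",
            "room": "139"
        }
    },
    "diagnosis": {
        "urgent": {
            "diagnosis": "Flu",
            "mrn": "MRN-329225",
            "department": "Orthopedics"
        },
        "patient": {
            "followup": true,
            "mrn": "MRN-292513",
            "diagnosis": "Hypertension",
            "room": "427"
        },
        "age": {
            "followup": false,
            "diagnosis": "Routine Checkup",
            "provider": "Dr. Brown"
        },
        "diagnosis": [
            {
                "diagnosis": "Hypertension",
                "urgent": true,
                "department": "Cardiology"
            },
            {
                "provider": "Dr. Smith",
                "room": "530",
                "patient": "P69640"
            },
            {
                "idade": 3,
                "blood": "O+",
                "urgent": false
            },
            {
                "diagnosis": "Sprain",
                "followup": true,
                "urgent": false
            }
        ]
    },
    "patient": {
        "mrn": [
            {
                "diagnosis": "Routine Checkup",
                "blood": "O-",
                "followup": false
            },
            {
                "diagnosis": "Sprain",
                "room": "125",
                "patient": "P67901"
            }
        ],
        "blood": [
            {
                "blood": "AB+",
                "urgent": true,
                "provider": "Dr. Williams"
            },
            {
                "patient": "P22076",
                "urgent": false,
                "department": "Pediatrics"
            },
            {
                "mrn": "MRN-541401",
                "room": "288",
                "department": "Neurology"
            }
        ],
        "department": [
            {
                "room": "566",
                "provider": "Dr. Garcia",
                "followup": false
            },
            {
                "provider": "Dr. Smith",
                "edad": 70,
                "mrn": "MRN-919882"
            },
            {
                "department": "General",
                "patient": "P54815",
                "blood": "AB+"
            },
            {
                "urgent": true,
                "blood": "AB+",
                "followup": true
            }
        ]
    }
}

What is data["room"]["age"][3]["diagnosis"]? "Flu"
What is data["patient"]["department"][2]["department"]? "General"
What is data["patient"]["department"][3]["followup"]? True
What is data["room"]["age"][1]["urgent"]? True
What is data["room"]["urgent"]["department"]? "Orthopedics"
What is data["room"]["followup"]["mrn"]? "MRN-232206"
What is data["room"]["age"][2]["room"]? "339"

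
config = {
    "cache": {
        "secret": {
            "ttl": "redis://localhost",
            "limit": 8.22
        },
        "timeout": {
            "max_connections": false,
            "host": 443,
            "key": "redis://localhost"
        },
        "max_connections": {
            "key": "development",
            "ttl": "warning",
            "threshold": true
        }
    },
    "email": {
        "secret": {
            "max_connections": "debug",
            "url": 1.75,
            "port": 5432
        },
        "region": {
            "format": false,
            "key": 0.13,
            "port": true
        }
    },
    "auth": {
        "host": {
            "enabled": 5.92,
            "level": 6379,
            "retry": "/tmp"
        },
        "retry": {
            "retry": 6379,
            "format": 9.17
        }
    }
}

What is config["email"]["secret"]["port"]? 5432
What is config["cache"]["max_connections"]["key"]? "development"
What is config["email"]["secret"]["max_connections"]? "debug"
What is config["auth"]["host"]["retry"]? "/tmp"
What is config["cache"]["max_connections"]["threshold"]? True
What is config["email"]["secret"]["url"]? 1.75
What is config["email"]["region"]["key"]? 0.13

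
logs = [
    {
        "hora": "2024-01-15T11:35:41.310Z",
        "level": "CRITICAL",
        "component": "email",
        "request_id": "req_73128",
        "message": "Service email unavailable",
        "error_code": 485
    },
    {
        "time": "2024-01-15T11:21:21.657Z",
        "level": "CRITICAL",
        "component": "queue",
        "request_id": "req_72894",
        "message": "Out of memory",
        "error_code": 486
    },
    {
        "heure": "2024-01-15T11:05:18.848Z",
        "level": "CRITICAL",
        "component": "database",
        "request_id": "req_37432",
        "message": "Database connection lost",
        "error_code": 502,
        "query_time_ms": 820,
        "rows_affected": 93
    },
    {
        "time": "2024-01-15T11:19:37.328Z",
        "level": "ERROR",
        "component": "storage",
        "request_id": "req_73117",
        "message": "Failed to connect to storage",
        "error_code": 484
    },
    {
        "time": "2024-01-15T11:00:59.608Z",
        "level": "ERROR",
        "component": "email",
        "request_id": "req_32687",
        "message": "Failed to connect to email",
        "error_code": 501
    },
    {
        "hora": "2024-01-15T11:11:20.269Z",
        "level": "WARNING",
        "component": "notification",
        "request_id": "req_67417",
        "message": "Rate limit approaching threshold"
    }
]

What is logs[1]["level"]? "CRITICAL"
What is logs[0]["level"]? "CRITICAL"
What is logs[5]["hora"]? "2024-01-15T11:11:20.269Z"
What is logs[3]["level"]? "ERROR"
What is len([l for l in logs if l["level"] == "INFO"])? 0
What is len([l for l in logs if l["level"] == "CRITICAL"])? 3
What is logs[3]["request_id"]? "req_73117"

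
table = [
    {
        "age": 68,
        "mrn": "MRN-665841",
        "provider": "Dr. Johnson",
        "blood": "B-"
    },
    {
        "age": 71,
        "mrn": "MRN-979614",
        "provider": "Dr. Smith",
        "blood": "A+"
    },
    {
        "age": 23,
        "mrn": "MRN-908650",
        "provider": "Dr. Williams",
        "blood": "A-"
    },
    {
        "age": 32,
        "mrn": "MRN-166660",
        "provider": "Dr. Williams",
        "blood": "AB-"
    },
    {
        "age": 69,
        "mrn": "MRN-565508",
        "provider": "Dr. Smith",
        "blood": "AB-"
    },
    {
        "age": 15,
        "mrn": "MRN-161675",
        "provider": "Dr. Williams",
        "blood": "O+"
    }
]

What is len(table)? 6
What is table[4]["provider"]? "Dr. Smith"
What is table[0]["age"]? 68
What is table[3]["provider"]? "Dr. Williams"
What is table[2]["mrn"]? "MRN-908650"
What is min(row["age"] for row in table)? 15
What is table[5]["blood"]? "O+"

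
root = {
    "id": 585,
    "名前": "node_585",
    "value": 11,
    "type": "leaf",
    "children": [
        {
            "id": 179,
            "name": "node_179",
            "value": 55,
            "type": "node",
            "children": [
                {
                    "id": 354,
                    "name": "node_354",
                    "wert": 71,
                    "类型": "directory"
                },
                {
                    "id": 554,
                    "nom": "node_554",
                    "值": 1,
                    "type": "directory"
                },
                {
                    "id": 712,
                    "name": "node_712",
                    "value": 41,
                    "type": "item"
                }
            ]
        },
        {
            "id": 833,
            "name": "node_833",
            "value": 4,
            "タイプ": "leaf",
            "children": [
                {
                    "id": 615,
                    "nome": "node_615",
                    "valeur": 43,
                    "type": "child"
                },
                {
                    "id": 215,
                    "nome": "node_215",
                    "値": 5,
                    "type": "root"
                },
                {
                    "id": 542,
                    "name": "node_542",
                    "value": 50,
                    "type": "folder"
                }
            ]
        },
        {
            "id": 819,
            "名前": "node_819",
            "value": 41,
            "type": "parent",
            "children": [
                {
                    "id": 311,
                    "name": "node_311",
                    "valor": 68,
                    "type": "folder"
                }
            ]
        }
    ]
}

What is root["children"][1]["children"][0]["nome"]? "node_615"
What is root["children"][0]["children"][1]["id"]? 554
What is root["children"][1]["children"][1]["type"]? "root"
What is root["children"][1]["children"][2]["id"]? 542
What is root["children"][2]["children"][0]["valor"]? 68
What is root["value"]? 11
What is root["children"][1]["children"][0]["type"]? "child"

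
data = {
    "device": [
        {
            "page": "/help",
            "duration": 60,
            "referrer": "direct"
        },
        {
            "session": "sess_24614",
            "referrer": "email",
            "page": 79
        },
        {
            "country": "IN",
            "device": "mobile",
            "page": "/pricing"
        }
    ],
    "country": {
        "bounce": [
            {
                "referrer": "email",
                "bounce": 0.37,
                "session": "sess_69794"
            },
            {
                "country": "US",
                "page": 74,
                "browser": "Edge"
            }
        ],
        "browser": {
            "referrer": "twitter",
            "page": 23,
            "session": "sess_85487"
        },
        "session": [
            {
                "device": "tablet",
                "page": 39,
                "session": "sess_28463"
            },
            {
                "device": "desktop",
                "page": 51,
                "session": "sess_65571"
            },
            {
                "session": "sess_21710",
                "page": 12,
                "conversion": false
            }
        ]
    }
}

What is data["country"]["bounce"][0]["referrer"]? "email"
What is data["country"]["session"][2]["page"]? 12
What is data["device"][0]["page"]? "/help"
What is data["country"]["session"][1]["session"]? "sess_65571"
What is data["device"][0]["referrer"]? "direct"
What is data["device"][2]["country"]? "IN"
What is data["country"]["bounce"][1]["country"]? "US"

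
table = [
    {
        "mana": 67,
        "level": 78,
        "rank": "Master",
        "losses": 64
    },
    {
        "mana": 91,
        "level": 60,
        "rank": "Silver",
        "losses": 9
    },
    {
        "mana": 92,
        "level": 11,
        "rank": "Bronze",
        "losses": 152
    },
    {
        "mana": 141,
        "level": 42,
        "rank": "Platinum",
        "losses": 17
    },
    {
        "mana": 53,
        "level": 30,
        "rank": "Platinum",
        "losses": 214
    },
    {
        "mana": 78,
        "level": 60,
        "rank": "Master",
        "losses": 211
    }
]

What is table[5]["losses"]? 211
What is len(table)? 6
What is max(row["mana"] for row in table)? 141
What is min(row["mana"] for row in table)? 53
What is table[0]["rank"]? "Master"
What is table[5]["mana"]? 78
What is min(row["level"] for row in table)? 11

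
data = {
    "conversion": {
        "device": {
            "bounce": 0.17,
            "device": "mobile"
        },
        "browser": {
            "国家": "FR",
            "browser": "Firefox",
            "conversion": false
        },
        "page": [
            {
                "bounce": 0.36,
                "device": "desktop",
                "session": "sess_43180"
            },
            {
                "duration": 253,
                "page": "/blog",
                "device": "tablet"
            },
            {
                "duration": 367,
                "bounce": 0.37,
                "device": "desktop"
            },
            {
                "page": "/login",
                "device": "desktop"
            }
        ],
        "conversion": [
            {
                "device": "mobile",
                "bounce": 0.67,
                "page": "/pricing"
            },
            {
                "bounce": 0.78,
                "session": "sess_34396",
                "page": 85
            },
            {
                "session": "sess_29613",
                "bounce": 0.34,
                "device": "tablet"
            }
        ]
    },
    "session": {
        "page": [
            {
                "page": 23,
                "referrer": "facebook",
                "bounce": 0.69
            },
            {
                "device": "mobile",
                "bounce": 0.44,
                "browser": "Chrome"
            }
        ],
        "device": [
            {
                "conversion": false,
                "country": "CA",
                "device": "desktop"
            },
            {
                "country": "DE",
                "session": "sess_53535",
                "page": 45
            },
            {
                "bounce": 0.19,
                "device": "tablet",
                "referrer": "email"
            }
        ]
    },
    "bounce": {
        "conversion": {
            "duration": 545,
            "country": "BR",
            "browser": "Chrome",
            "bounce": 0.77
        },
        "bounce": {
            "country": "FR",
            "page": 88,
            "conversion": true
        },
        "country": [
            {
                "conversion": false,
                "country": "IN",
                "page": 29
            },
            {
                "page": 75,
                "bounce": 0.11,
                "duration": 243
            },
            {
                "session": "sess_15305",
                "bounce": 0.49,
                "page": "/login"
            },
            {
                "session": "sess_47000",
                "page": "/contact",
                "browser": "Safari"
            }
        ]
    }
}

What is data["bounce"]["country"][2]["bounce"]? 0.49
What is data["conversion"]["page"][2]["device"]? "desktop"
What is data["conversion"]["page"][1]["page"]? "/blog"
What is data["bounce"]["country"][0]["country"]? "IN"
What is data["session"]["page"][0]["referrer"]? "facebook"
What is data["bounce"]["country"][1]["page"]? 75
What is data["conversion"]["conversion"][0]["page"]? "/pricing"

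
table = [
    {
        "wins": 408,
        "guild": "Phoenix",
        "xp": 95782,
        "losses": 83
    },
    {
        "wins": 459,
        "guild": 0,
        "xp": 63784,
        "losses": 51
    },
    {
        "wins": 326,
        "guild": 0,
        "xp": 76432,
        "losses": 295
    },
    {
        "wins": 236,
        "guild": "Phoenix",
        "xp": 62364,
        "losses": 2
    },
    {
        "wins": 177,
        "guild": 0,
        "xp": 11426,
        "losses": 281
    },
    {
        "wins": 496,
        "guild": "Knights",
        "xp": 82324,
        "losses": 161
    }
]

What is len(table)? 6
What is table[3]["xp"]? 62364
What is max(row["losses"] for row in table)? 295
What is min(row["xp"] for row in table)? 11426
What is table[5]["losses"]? 161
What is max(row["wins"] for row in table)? 496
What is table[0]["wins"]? 408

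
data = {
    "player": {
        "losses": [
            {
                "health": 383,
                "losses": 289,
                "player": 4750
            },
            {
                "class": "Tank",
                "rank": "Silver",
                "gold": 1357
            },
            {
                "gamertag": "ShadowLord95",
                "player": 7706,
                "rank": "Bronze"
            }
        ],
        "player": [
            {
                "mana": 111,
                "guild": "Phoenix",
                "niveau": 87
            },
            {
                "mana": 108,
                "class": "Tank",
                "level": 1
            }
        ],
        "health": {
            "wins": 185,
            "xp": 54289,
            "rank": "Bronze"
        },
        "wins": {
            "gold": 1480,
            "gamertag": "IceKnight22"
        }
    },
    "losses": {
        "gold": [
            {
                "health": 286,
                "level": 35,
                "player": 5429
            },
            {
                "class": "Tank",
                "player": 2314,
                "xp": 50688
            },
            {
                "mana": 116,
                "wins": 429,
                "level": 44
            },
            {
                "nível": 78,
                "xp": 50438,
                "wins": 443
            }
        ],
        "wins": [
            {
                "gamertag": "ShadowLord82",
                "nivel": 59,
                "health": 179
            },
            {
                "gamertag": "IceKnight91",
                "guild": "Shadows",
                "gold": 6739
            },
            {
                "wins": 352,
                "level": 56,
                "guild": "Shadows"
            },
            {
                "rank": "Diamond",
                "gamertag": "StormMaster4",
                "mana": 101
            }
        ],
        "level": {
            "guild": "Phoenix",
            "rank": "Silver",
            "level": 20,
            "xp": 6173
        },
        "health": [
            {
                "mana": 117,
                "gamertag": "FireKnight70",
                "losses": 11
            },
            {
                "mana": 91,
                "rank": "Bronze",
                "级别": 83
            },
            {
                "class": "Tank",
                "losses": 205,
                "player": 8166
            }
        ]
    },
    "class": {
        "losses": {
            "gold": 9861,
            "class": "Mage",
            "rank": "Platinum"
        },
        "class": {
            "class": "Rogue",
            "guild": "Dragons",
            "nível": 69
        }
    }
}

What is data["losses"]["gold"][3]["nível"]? 78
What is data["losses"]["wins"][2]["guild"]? "Shadows"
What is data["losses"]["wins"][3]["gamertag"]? "StormMaster4"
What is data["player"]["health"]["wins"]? 185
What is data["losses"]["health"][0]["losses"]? 11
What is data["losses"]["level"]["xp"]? 6173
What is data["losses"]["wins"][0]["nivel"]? 59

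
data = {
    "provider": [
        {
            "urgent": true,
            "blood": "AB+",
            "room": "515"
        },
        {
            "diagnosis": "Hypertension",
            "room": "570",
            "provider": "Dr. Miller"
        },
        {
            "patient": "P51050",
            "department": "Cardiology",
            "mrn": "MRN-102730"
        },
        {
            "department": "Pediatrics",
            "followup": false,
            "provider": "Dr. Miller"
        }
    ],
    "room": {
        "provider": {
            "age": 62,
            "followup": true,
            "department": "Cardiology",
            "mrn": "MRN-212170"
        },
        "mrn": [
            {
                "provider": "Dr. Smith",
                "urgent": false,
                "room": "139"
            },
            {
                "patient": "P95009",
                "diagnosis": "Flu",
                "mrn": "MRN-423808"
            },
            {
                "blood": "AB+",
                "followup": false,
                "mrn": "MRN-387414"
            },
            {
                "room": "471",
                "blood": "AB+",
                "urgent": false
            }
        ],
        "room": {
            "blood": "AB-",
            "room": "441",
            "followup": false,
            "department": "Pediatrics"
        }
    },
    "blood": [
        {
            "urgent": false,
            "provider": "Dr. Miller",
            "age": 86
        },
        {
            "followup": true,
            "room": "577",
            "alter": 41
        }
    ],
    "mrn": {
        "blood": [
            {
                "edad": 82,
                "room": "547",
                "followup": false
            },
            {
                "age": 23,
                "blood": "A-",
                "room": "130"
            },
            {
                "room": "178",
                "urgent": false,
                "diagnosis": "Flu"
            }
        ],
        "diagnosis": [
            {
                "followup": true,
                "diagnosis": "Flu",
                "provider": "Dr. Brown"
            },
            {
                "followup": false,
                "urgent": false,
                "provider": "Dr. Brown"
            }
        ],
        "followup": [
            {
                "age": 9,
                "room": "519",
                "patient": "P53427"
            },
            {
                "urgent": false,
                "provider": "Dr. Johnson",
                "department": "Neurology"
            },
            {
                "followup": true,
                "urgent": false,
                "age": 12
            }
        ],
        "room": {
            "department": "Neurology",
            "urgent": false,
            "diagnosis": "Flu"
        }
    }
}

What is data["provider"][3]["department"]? "Pediatrics"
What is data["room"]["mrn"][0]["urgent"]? False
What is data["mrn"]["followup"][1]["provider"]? "Dr. Johnson"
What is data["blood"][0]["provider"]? "Dr. Miller"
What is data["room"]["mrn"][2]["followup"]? False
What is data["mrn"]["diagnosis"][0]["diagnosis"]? "Flu"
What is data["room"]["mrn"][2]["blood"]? "AB+"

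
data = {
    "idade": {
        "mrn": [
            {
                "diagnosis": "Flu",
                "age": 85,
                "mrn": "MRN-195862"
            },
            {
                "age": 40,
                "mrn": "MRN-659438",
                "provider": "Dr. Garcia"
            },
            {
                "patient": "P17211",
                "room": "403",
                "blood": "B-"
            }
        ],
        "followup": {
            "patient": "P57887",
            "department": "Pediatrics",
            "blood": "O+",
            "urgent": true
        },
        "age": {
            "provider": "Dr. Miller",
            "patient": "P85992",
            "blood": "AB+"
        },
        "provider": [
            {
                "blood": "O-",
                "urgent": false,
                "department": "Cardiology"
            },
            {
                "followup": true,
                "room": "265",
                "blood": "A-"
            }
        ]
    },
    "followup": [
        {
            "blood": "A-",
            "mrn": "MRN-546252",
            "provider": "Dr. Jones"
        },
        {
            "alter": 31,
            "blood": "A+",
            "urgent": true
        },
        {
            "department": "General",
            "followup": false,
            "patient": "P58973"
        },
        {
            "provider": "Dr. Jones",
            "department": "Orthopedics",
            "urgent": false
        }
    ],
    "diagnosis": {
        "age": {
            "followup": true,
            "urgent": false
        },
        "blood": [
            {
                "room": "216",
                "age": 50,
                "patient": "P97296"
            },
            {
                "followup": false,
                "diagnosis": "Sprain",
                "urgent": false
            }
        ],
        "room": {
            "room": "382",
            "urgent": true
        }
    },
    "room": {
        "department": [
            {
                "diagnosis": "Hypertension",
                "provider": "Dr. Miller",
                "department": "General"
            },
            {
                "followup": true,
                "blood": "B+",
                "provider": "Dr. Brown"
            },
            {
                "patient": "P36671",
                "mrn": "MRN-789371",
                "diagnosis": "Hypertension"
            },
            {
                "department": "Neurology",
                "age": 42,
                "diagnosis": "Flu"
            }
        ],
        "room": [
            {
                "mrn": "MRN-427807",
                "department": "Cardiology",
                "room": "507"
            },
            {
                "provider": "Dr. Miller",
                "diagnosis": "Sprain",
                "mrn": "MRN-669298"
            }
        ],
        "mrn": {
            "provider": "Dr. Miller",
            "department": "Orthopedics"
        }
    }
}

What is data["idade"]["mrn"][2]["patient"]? "P17211"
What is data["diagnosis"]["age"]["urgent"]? False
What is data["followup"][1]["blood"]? "A+"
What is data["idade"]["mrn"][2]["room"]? "403"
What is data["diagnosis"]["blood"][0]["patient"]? "P97296"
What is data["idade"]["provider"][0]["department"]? "Cardiology"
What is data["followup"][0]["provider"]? "Dr. Jones"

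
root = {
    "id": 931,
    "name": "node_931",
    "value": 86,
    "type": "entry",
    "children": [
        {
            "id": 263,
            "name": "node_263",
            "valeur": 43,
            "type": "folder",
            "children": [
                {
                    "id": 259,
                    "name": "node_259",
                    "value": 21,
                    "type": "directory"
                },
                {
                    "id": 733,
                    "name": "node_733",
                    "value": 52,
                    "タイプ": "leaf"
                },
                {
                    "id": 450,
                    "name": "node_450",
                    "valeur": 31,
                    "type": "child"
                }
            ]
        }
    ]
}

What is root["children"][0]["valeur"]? 43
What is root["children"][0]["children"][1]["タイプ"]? "leaf"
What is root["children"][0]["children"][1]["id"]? 733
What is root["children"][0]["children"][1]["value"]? 52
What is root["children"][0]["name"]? "node_263"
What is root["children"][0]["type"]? "folder"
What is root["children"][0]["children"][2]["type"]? "child"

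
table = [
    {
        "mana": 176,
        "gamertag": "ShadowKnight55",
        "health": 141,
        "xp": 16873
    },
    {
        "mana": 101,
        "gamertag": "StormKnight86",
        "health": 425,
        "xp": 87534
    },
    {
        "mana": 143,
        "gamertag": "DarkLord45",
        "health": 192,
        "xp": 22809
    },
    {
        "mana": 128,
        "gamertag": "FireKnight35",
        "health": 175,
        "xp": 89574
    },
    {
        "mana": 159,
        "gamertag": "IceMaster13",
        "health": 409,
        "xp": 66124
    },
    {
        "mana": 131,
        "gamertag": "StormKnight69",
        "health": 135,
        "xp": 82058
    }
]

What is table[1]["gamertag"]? "StormKnight86"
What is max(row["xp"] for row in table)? 89574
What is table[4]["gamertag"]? "IceMaster13"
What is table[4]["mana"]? 159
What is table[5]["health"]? 135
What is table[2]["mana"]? 143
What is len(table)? 6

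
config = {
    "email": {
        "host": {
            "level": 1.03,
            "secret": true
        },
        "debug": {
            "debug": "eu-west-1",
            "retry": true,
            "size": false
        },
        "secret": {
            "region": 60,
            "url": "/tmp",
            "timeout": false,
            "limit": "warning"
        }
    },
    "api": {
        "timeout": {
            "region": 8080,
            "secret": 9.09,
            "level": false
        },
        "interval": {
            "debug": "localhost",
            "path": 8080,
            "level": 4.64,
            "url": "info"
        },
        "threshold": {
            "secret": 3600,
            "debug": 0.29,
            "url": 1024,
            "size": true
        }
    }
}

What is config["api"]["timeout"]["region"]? 8080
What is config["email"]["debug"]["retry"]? True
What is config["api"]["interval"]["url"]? "info"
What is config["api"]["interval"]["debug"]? "localhost"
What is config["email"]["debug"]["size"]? False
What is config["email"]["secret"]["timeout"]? False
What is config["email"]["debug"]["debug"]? "eu-west-1"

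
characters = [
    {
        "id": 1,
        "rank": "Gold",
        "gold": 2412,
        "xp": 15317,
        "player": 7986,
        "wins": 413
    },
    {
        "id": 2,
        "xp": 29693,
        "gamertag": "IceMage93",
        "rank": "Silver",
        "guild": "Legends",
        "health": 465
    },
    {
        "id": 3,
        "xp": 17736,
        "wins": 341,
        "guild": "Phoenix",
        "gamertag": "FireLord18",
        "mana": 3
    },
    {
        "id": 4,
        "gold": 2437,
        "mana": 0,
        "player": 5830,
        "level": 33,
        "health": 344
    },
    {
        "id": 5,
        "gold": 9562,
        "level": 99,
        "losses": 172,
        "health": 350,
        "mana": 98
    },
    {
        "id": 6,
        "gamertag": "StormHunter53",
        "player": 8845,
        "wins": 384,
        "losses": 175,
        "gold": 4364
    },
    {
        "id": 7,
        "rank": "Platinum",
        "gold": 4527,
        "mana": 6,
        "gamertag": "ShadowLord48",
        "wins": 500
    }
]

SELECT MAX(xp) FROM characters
29693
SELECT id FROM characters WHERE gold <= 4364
[1, 4, 6]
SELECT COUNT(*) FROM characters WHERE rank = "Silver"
1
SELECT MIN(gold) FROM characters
2412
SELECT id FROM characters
[1, 2, 3, 4, 5, 6, 7]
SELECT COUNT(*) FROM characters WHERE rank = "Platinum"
1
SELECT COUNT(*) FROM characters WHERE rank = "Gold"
1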